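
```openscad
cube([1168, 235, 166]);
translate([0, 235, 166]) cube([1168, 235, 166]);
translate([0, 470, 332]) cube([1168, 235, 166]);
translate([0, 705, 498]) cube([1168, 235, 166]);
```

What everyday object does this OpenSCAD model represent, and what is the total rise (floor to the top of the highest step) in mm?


A staircase. The total rise is 664 mm.

4 identical blocks, each offset up and back from the previous — a staircase. Each step is 166 mm tall and there are 4 of them, so the total rise is 4 × 166 = 664 mm.


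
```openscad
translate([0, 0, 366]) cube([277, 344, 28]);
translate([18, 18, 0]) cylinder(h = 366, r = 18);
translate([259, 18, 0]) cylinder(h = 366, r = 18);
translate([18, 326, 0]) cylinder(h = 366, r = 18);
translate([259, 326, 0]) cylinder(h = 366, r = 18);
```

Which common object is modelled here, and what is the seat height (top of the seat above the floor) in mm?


A stool. The seat height is 394 mm.

A 277×344×28 slab at z = 366 on four corner cylinders — a stool. The seat top is 366 + 28 = 394 mm.


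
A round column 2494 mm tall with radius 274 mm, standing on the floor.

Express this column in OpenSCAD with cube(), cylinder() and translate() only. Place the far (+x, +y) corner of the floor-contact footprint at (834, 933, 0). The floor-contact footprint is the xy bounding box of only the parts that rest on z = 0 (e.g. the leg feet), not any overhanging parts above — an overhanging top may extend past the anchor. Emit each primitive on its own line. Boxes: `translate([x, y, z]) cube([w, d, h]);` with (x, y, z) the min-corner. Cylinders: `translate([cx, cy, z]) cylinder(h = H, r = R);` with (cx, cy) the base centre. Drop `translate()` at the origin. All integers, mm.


translate([560, 659, 0]) cylinder(h = 2494, r = 274);


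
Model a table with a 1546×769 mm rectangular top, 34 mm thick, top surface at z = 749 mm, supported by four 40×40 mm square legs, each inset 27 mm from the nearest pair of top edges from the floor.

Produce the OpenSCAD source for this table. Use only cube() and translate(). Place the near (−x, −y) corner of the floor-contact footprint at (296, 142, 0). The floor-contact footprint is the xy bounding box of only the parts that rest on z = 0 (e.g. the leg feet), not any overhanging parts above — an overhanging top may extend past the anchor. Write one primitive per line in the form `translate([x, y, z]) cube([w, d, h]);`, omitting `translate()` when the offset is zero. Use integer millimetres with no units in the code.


translate([269, 115, 715]) cube([1546, 769, 34]);
translate([296, 142, 0]) cube([40, 40, 715]);
translate([1748, 142, 0]) cube([40, 40, 715]);
translate([296, 817, 0]) cube([40, 40, 715]);
translate([1748, 817, 0]) cube([40, 40, 715]);


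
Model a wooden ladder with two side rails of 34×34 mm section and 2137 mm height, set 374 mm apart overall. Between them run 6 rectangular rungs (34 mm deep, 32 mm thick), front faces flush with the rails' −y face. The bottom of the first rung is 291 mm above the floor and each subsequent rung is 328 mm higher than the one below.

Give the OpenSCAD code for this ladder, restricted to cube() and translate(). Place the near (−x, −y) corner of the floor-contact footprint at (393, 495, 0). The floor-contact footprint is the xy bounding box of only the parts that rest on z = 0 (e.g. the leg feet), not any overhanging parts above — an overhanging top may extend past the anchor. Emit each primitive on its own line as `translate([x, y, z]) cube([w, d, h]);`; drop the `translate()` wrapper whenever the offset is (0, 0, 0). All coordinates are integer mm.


translate([393, 495, 0]) cube([34, 34, 2137]);
translate([733, 495, 0]) cube([34, 34, 2137]);
translate([427, 495, 291]) cube([306, 34, 32]);
translate([427, 495, 619]) cube([306, 34, 32]);
translate([427, 495, 947]) cube([306, 34, 32]);
translate([427, 495, 1275]) cube([306, 34, 32]);
translate([427, 495, 1603]) cube([306, 34, 32]);
translate([427, 495, 1931]) cube([306, 34, 32]);


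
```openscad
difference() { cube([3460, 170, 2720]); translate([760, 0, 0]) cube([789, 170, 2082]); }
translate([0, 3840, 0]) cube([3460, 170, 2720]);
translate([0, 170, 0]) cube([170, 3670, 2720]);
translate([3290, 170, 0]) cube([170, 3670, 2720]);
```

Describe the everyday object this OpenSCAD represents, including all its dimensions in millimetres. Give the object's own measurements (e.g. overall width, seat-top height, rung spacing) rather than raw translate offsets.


A single room: four walls, each 2720 mm tall and 170 mm thick, enclosing an outside footprint 3460×4010 mm (x × y), no floor or roof. The front and back walls (−y and +y sides) run the full x-width; the side walls fit between their inner faces. A door opening 789 mm wide and 2082 mm tall is cut through the front wall from the floor up, its −x edge 760 mm from the wall's −x end.


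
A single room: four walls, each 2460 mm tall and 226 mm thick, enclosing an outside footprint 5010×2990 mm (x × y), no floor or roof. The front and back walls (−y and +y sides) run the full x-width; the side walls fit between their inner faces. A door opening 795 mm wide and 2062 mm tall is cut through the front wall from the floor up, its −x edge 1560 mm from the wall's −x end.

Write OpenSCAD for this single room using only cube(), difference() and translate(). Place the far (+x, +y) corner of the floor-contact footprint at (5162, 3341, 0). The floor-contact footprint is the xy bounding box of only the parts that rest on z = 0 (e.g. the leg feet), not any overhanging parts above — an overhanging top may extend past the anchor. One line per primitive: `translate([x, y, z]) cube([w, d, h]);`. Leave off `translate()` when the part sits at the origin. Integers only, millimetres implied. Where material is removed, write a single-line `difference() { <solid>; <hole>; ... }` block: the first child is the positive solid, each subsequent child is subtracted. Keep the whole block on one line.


difference() { translate([152, 351, 0]) cube([5010, 226, 2460]); translate([1712, 351, 0]) cube([795, 226, 2062]); }
translate([152, 3115, 0]) cube([5010, 226, 2460]);
translate([152, 577, 0]) cube([226, 2538, 2460]);
translate([4936, 577, 0]) cube([226, 2538, 2460]);


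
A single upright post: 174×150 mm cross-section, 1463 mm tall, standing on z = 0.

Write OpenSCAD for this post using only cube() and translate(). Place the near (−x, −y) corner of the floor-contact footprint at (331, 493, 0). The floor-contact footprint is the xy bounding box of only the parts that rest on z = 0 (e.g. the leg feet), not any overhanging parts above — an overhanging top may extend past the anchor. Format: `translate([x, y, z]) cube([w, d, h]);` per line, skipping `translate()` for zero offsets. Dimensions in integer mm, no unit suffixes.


translate([331, 493, 0]) cube([174, 150, 1463]);


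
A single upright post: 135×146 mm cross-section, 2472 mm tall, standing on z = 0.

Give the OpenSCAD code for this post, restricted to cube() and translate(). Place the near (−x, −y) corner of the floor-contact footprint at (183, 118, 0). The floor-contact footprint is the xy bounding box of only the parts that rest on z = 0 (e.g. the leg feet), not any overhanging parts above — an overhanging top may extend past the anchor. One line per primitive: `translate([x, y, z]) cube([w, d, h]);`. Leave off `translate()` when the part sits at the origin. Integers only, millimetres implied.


translate([183, 118, 0]) cube([135, 146, 2472]);


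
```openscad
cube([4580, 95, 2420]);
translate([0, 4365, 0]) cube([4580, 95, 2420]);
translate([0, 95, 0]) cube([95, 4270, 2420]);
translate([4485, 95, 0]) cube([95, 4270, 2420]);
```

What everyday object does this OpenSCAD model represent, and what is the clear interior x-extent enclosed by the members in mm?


A house (or room) frame. The interior width is 4390 mm.

Four 2420 mm walls enclosing a rectangle with no floor or roof — a room or house frame. Outside width is 4580 mm and wall thickness is 95 mm, so the interior width is 4580 − 2 × 95 = 4390 mm.


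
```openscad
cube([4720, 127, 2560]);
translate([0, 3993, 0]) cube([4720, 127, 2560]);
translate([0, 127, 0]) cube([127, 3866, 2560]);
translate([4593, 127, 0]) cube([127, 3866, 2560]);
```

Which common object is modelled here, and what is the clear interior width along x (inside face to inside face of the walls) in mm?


A house (or room) frame. The interior width is 4466 mm.

Four 2560 mm walls enclosing a rectangle with no floor or roof — a room or house frame. Outside width is 4720 mm and wall thickness is 127 mm, so the interior width is 4720 − 2 × 127 = 4466 mm.


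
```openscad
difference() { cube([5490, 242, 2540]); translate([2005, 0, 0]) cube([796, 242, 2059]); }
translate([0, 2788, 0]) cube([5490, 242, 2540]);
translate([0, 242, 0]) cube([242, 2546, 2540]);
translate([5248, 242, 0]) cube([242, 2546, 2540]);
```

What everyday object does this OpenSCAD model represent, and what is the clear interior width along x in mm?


A single room. The interior width is 5006 mm.

Four walls enclosing a rectangle with a door in the front wall — a room. Outside width 5490 minus two 242 mm walls gives 5006 mm.


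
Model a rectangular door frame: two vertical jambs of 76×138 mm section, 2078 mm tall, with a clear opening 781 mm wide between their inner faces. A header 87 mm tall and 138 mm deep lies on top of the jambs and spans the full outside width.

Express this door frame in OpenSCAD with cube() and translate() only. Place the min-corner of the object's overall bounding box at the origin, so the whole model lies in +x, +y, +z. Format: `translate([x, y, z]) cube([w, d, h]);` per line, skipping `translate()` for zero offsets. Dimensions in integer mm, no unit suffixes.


cube([76, 138, 2078]);
translate([857, 0, 0]) cube([76, 138, 2078]);
translate([0, 0, 2078]) cube([933, 138, 87]);


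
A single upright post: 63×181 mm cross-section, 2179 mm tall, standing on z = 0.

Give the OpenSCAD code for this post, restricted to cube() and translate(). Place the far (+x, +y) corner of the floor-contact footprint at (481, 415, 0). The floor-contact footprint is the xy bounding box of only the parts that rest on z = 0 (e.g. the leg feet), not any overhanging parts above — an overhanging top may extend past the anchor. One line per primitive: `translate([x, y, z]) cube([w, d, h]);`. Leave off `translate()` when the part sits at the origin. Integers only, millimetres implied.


translate([418, 234, 0]) cube([63, 181, 2179]);


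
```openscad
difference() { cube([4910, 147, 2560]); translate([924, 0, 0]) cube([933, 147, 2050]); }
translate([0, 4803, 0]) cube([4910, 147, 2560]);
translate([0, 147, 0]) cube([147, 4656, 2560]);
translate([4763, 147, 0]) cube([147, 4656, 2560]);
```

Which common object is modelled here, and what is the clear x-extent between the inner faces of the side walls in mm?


A single room. The interior width is 4616 mm.

Four walls enclosing a rectangle with a door in the front wall — a room. Outside width 4910 minus two 147 mm walls gives 4616 mm.


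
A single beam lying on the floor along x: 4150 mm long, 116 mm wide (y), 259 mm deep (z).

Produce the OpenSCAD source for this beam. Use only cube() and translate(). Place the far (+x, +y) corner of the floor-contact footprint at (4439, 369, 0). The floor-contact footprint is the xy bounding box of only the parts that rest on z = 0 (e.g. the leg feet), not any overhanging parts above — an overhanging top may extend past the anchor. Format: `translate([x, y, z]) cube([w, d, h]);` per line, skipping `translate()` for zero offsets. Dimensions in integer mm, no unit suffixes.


translate([289, 253, 0]) cube([4150, 116, 259]);


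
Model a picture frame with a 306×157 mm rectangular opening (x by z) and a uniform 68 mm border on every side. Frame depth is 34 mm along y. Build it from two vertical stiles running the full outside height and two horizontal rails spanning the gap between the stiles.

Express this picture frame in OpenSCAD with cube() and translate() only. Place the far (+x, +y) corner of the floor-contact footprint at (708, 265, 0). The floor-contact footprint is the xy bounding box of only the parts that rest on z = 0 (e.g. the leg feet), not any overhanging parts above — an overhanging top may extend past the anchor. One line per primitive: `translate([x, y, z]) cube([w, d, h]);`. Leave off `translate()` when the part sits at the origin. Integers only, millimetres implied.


translate([266, 231, 0]) cube([68, 34, 293]);
translate([640, 231, 0]) cube([68, 34, 293]);
translate([334, 231, 0]) cube([306, 34, 68]);
translate([334, 231, 225]) cube([306, 34, 68]);


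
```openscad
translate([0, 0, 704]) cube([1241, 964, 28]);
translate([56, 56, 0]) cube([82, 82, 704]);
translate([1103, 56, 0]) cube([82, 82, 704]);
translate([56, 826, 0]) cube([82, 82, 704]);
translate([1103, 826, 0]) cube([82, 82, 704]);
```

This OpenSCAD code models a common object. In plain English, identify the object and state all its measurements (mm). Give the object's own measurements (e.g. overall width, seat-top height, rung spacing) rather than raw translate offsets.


A rectangular dining table. The top is 1241×964×28 mm with its upper surface at z = 732 mm. It stands on four 82×82 mm square legs, each inset 56 mm from the nearest pair of top edges, running from the floor to the underside of the top.


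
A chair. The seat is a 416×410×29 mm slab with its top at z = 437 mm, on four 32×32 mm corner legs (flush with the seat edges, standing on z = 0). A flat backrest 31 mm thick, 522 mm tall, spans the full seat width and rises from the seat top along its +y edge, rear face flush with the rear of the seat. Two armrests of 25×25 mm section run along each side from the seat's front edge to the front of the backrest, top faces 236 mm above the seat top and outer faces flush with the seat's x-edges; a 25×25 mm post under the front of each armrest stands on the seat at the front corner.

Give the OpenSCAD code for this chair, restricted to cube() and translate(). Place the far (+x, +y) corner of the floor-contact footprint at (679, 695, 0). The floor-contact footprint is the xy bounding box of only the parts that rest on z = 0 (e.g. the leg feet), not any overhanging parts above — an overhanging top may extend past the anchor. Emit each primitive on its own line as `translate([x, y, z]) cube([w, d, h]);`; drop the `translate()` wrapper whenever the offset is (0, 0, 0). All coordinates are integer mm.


translate([263, 285, 408]) cube([416, 410, 29]);
translate([263, 285, 0]) cube([32, 32, 408]);
translate([647, 285, 0]) cube([32, 32, 408]);
translate([263, 663, 0]) cube([32, 32, 408]);
translate([647, 663, 0]) cube([32, 32, 408]);
translate([263, 664, 437]) cube([416, 31, 522]);
translate([263, 285, 648]) cube([25, 379, 25]);
translate([654, 285, 648]) cube([25, 379, 25]);
translate([263, 285, 437]) cube([25, 25, 211]);
translate([654, 285, 437]) cube([25, 25, 211]);


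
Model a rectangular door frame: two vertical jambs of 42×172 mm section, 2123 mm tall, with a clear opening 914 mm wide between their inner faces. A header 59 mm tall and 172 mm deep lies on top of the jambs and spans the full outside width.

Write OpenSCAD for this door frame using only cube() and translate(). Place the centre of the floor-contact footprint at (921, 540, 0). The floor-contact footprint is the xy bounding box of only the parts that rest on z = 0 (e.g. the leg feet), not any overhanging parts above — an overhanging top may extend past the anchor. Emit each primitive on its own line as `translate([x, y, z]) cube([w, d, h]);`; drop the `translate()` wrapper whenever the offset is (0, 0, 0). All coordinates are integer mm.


translate([422, 454, 0]) cube([42, 172, 2123]);
translate([1378, 454, 0]) cube([42, 172, 2123]);
translate([422, 454, 2123]) cube([998, 172, 59]);


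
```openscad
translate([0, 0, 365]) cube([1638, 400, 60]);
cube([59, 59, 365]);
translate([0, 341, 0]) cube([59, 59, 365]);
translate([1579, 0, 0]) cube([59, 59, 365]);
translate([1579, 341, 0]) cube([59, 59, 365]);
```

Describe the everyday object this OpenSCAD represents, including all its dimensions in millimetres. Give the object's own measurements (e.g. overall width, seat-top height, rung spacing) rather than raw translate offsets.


A long wooden bench with a 1638 mm (x) × 400 mm (y) seat, 60 mm thick, its top surface 425 mm above the floor. Four 59 mm square legs at the seat corners, flush with the edges, run from z = 0 to the seat underside.


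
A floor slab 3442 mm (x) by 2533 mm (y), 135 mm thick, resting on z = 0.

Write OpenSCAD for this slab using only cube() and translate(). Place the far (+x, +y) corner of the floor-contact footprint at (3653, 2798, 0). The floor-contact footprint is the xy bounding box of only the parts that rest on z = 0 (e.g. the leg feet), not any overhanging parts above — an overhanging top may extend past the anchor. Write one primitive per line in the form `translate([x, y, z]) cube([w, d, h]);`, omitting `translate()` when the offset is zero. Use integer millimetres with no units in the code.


translate([211, 265, 0]) cube([3442, 2533, 135]);


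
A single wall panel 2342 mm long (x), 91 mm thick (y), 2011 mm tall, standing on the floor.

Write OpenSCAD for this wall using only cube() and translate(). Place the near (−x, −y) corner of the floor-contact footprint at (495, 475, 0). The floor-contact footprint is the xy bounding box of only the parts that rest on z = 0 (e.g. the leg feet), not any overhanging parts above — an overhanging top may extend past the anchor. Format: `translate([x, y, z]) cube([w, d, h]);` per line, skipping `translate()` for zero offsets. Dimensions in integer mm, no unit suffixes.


translate([495, 475, 0]) cube([2342, 91, 2011]);


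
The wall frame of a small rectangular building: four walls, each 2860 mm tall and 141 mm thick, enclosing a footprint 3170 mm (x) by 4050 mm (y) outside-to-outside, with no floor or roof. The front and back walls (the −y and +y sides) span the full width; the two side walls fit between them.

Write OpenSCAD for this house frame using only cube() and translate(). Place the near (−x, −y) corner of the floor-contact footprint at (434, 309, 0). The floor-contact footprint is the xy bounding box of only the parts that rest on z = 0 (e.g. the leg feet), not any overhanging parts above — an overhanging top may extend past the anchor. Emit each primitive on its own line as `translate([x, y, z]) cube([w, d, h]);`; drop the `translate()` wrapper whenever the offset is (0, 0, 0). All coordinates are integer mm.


translate([434, 309, 0]) cube([3170, 141, 2860]);
translate([434, 4218, 0]) cube([3170, 141, 2860]);
translate([434, 450, 0]) cube([141, 3768, 2860]);
translate([3463, 450, 0]) cube([141, 3768, 2860]);


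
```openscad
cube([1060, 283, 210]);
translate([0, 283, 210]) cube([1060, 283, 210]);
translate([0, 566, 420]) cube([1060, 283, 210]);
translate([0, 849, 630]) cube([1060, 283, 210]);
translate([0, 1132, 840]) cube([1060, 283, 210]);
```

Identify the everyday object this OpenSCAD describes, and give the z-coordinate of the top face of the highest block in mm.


A staircase. The total rise is 1050 mm.

5 identical blocks, each offset up and back from the previous — a staircase. Each step is 210 mm tall and there are 5 of them, so the total rise is 5 × 210 = 1050 mm.


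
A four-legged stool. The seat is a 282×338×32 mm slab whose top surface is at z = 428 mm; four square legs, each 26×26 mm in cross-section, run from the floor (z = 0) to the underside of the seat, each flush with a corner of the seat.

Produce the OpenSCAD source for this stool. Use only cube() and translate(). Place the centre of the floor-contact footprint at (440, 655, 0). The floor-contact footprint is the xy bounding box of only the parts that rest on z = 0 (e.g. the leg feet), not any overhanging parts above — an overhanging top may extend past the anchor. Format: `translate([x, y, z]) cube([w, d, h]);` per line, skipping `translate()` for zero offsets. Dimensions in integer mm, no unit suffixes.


// leg_h = 428 - 32 = 396
translate([299, 486, 396]) cube([282, 338, 32]);
translate([299, 486, 0]) cube([26, 26, 396]);
translate([555, 486, 0]) cube([26, 26, 396]);
translate([299, 798, 0]) cube([26, 26, 396]);
translate([555, 798, 0]) cube([26, 26, 396]);


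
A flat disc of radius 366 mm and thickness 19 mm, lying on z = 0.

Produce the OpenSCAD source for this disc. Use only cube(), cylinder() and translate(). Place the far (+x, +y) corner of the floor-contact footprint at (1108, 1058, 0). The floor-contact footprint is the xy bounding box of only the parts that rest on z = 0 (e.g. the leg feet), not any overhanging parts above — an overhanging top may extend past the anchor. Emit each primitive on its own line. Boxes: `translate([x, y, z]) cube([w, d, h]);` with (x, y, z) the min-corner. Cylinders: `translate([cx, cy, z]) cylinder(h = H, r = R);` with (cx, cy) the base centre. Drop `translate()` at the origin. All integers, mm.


translate([742, 692, 0]) cylinder(h = 19, r = 366);


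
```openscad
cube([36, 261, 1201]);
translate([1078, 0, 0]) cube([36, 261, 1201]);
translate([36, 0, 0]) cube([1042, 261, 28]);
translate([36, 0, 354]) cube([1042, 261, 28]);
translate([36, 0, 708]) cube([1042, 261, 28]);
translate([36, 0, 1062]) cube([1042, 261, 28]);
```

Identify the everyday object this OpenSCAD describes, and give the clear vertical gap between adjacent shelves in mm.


A bookshelf. The clear shelf gap is 326 mm.

Two tall side panels with 4 horizontal boards between them — a bookshelf. The first two shelf undersides are at z = 0 and z = 354; with shelf thickness 28, the clear gap is 354 − 0 − 28 = 326 mm.


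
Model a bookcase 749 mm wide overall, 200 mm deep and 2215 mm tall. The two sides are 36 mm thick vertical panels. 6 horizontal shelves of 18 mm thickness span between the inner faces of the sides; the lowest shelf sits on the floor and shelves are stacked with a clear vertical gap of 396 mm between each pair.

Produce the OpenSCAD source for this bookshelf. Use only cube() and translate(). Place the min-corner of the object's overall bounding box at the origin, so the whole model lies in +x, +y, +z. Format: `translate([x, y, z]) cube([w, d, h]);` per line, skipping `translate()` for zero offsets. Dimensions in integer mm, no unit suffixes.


cube([36, 200, 2215]);
translate([713, 0, 0]) cube([36, 200, 2215]);
translate([36, 0, 0]) cube([677, 200, 18]);
translate([36, 0, 414]) cube([677, 200, 18]);
translate([36, 0, 828]) cube([677, 200, 18]);
translate([36, 0, 1242]) cube([677, 200, 18]);
translate([36, 0, 1656]) cube([677, 200, 18]);
translate([36, 0, 2070]) cube([677, 200, 18]);


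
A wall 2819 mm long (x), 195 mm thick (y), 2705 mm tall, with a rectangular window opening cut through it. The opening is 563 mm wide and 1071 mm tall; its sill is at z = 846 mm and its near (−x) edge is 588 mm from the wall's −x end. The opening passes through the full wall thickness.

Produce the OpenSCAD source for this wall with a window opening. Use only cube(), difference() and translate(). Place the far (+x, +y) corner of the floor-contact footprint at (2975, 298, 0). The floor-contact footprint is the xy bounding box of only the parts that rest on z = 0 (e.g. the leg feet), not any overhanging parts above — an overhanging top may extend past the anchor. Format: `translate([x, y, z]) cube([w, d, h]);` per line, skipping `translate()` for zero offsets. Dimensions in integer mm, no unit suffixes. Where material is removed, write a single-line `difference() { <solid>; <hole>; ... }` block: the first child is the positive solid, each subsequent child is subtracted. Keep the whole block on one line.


difference() { translate([156, 103, 0]) cube([2819, 195, 2705]); translate([744, 103, 846]) cube([563, 195, 1071]); }


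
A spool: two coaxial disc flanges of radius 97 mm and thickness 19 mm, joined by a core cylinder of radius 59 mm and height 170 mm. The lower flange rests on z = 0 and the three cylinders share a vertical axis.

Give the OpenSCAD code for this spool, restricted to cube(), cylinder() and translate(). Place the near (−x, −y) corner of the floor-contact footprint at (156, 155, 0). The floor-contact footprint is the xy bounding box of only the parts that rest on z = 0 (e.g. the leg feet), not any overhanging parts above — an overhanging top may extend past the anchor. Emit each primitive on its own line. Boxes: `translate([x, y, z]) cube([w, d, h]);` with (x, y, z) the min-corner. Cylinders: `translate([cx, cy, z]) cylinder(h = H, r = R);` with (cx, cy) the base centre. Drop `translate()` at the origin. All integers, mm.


translate([253, 252, 0]) cylinder(h = 19, r = 97);
translate([253, 252, 19]) cylinder(h = 170, r = 59);
translate([253, 252, 189]) cylinder(h = 19, r = 97);


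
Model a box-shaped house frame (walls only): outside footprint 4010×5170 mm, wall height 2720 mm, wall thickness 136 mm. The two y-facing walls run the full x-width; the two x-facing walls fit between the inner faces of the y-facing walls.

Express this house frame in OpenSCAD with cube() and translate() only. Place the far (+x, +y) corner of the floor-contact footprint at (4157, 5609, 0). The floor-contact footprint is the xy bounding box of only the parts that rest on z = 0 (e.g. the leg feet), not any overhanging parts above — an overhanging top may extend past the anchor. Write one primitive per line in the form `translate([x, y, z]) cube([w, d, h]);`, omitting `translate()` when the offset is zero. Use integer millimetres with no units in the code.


translate([147, 439, 0]) cube([4010, 136, 2720]);
translate([147, 5473, 0]) cube([4010, 136, 2720]);
translate([147, 575, 0]) cube([136, 4898, 2720]);
translate([4021, 575, 0]) cube([136, 4898, 2720]);


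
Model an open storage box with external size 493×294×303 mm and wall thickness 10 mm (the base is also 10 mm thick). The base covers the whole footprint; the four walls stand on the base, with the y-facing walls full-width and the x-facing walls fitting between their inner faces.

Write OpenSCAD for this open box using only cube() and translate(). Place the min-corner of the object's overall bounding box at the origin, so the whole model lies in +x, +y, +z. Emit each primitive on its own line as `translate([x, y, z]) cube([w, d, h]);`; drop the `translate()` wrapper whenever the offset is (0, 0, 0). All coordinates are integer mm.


cube([493, 294, 10]);
translate([0, 0, 10]) cube([493, 10, 293]);
translate([0, 284, 10]) cube([493, 10, 293]);
translate([0, 10, 10]) cube([10, 274, 293]);
translate([483, 10, 10]) cube([10, 274, 293]);


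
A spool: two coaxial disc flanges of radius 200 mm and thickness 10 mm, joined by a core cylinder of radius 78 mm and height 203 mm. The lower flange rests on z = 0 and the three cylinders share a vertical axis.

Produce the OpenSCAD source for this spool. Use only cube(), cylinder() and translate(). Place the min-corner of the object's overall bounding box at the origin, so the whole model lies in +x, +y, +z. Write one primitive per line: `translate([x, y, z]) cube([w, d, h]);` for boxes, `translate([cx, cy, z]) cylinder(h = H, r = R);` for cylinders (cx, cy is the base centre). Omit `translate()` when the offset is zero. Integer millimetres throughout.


translate([200, 200, 0]) cylinder(h = 10, r = 200);
translate([200, 200, 10]) cylinder(h = 203, r = 78);
translate([200, 200, 213]) cylinder(h = 10, r = 200);


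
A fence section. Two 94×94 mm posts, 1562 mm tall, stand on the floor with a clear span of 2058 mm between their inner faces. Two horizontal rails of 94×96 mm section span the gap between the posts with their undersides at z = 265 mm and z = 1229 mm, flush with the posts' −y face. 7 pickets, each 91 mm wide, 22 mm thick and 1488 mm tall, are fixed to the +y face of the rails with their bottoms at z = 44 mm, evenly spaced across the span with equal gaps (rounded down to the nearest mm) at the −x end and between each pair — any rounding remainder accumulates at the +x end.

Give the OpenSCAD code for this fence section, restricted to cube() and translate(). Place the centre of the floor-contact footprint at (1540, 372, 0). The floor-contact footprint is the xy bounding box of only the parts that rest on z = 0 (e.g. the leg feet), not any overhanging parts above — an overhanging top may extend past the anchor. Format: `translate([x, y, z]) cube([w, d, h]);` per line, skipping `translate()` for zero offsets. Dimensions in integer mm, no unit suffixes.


translate([417, 325, 0]) cube([94, 94, 1562]);
translate([2569, 325, 0]) cube([94, 94, 1562]);
translate([511, 325, 265]) cube([2058, 94, 96]);
translate([511, 325, 1229]) cube([2058, 94, 96]);
translate([688, 419, 44]) cube([91, 22, 1488]);
translate([956, 419, 44]) cube([91, 22, 1488]);
translate([1224, 419, 44]) cube([91, 22, 1488]);
translate([1492, 419, 44]) cube([91, 22, 1488]);
translate([1760, 419, 44]) cube([91, 22, 1488]);
translate([2028, 419, 44]) cube([91, 22, 1488]);
translate([2296, 419, 44]) cube([91, 22, 1488]);


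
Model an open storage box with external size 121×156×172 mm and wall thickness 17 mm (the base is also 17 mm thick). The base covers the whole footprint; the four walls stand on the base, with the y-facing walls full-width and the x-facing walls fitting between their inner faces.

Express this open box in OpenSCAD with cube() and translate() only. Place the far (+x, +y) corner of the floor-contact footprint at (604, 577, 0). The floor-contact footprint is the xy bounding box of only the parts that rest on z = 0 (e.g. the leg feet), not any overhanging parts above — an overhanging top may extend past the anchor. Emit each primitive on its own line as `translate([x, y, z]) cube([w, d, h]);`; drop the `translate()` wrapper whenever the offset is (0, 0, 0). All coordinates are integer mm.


translate([483, 421, 0]) cube([121, 156, 17]);
translate([483, 421, 17]) cube([121, 17, 155]);
translate([483, 560, 17]) cube([121, 17, 155]);
translate([483, 438, 17]) cube([17, 122, 155]);
translate([587, 438, 17]) cube([17, 122, 155]);


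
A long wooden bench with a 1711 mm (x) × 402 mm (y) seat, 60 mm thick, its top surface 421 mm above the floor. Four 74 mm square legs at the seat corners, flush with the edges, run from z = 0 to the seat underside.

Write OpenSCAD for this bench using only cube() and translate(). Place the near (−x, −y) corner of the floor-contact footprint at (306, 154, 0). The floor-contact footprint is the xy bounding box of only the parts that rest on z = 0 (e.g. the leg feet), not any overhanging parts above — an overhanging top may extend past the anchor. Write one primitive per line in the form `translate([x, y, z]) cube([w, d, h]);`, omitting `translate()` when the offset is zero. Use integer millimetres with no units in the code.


translate([306, 154, 361]) cube([1711, 402, 60]);
translate([306, 154, 0]) cube([74, 74, 361]);
translate([306, 482, 0]) cube([74, 74, 361]);
translate([1943, 154, 0]) cube([74, 74, 361]);
translate([1943, 482, 0]) cube([74, 74, 361]);


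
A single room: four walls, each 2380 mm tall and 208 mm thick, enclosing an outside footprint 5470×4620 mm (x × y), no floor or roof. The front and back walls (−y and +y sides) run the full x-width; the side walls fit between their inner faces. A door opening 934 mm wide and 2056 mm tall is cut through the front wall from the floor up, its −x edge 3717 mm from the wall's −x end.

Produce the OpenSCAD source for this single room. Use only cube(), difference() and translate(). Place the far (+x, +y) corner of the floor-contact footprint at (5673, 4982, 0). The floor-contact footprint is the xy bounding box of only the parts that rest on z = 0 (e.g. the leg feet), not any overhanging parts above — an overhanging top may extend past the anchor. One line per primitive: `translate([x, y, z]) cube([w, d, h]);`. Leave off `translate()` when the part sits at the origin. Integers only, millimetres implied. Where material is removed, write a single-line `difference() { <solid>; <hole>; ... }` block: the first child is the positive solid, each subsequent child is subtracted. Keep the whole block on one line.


difference() { translate([203, 362, 0]) cube([5470, 208, 2380]); translate([3920, 362, 0]) cube([934, 208, 2056]); }
translate([203, 4774, 0]) cube([5470, 208, 2380]);
translate([203, 570, 0]) cube([208, 4204, 2380]);
translate([5465, 570, 0]) cube([208, 4204, 2380]);


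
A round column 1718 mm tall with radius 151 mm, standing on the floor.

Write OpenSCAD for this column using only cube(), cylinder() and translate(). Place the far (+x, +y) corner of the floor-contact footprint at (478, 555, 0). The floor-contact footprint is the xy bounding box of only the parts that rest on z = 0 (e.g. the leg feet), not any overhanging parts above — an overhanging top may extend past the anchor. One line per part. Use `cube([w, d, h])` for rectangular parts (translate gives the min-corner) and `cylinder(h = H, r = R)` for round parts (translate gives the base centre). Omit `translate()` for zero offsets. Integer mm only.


translate([327, 404, 0]) cylinder(h = 1718, r = 151);


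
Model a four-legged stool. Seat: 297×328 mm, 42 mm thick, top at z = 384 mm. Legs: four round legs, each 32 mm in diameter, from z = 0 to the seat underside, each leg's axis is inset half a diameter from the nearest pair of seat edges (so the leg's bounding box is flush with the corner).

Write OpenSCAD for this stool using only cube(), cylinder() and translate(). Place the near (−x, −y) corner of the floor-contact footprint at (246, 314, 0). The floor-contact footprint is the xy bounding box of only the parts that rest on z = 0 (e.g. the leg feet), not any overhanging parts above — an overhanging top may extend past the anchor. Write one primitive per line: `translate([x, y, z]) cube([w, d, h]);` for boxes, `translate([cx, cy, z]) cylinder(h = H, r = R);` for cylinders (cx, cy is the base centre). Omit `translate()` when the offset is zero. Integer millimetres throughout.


translate([246, 314, 342]) cube([297, 328, 42]);
translate([262, 330, 0]) cylinder(h = 342, r = 16);
translate([527, 330, 0]) cylinder(h = 342, r = 16);
translate([262, 626, 0]) cylinder(h = 342, r = 16);
translate([527, 626, 0]) cylinder(h = 342, r = 16);


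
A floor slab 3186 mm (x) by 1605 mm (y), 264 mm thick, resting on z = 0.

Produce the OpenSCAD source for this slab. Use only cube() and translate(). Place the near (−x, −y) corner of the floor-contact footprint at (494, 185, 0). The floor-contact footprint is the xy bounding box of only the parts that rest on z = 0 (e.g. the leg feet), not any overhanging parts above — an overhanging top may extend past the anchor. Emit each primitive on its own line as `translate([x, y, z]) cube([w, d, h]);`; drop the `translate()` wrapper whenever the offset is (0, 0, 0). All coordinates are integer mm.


translate([494, 185, 0]) cube([3186, 1605, 264]);


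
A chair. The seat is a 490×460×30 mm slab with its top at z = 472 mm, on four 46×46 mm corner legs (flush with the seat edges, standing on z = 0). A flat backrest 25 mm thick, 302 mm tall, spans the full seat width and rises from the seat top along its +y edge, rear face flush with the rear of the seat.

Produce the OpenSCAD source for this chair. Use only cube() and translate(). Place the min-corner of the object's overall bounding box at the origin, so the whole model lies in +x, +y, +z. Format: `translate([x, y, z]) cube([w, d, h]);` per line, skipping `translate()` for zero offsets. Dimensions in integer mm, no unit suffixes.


translate([0, 0, 442]) cube([490, 460, 30]);
cube([46, 46, 442]);
translate([444, 0, 0]) cube([46, 46, 442]);
translate([0, 414, 0]) cube([46, 46, 442]);
translate([444, 414, 0]) cube([46, 46, 442]);
translate([0, 435, 472]) cube([490, 25, 302]);


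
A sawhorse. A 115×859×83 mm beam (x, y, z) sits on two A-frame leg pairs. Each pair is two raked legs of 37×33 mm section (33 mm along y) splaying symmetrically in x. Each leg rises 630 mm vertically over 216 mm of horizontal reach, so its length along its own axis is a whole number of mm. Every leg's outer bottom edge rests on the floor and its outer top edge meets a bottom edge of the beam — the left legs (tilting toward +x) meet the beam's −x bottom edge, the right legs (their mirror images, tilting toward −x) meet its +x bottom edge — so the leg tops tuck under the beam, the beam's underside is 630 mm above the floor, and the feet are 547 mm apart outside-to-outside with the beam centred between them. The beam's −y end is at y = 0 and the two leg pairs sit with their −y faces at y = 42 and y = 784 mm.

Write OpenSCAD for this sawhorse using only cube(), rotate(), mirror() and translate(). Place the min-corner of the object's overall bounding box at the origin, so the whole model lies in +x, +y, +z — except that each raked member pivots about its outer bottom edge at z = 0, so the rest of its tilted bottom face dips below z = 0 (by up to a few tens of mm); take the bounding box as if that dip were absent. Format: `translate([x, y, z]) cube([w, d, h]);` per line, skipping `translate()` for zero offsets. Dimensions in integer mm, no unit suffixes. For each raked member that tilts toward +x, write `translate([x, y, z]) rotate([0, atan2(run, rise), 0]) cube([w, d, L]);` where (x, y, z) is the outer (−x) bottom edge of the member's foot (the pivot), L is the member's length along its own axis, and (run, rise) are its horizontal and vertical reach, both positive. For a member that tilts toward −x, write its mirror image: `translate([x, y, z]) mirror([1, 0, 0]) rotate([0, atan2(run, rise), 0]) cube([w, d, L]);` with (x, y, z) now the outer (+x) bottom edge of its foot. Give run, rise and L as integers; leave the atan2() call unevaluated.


translate([216, 0, 630]) cube([115, 859, 83]);
translate([0, 42, 0]) rotate([0, atan2(216, 630), 0]) cube([37, 33, 666]);
translate([547, 42, 0]) mirror([1, 0, 0]) rotate([0, atan2(216, 630), 0]) cube([37, 33, 666]);
translate([0, 784, 0]) rotate([0, atan2(216, 630), 0]) cube([37, 33, 666]);
translate([547, 784, 0]) mirror([1, 0, 0]) rotate([0, atan2(216, 630), 0]) cube([37, 33, 666]);


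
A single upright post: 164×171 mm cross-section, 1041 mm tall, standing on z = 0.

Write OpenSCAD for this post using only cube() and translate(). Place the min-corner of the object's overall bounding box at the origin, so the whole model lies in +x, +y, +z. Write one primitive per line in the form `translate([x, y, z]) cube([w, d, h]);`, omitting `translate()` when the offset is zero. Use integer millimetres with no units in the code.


cube([164, 171, 1041]);


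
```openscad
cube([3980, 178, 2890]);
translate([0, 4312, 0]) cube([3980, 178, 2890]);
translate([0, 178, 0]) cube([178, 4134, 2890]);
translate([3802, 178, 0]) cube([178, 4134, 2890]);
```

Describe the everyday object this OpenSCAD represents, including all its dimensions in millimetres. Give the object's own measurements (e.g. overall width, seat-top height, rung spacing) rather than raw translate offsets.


The wall frame of a small rectangular building: four walls, each 2890 mm tall and 178 mm thick, enclosing a footprint 3980 mm (x) by 4490 mm (y) outside-to-outside, with no floor or roof. The front and back walls (the −y and +y sides) span the full width; the two side walls fit between them.


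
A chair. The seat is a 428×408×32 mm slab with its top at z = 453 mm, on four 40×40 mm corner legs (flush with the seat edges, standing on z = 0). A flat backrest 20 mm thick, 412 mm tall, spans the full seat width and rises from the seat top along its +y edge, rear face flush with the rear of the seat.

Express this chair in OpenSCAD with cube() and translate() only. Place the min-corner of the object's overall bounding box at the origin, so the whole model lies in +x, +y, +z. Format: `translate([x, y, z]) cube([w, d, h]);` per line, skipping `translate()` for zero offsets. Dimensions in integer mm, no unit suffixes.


translate([0, 0, 421]) cube([428, 408, 32]);
cube([40, 40, 421]);
translate([388, 0, 0]) cube([40, 40, 421]);
translate([0, 368, 0]) cube([40, 40, 421]);
translate([388, 368, 0]) cube([40, 40, 421]);
translate([0, 388, 453]) cube([428, 20, 412]);
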